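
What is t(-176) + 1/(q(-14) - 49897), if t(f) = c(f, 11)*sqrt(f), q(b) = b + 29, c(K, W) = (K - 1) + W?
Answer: -1/49882 - 664*I*sqrt(11) ≈ -2.0047e-5 - 2202.2*I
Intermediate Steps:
c(K, W) = -1 + K + W (c(K, W) = (-1 + K) + W = -1 + K + W)
q(b) = 29 + b
t(f) = sqrt(f)*(10 + f) (t(f) = (-1 + f + 11)*sqrt(f) = (10 + f)*sqrt(f) = sqrt(f)*(10 + f))
t(-176) + 1/(q(-14) - 49897) = sqrt(-176)*(10 - 176) + 1/((29 - 14) - 49897) = (4*I*sqrt(11))*(-166) + 1/(15 - 49897) = -664*I*sqrt(11) + 1/(-49882) = -664*I*sqrt(11) - 1/49882 = -1/49882 - 664*I*sqrt(11)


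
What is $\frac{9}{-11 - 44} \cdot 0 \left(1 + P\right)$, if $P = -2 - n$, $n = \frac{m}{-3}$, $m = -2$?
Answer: $0$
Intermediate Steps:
$n = \frac{2}{3}$ ($n = - \frac{2}{-3} = \left(-2\right) \left(- \frac{1}{3}\right) = \frac{2}{3} \approx 0.66667$)
$P = - \frac{8}{3}$ ($P = -2 - \frac{2}{3} = - \frac{8}{3} \approx -2.6667$)
$\frac{9}{-11 - 44} \cdot 0 \left(1 + P\right) = \frac{9}{-11 - 44} \cdot 0 \left(1 - \frac{8}{3}\right) = \frac{9}{-11 - 44} \cdot 0 \left(- \frac{5}{3}\right) = \frac{9}{-55} \cdot 0 = 9 \left(- \frac{1}{55}\right) 0 = \left(- \frac{9}{55}\right) 0 = 0$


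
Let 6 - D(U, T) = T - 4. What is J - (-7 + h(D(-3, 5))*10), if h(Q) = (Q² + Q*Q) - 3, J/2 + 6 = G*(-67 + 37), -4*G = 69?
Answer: 560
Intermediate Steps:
G = -69/4 (G = -¼*69 = -69/4 ≈ -17.250)
J = 1023 (J = -12 + 2*(-69*(-67 + 37)/4) = -12 + 2*(-69/4*(-30)) = -12 + 2*(1035/2) = -12 + 1035 = 1023)
D(U, T) = 10 - T (D(U, T) = 6 - (T - 4) = 6 - (-4 + T) = 6 + (4 - T) = 10 - T)
h(Q) = -3 + 2*Q² (h(Q) = (Q² + Q²) - 3 = 2*Q² - 3 = -3 + 2*Q²)
J - (-7 + h(D(-3, 5))*10) = 1023 - (-7 + (-3 + 2*(10 - 1*5)²)*10) = 1023 - (-7 + (-3 + 2*(10 - 5)²)*10) = 1023 - (-7 + (-3 + 2*5²)*10) = 1023 - (-7 + (-3 + 2*25)*10) = 1023 - (-7 + (-3 + 50)*10) = 1023 - (-7 + 47*10) = 1023 - (-7 + 470) = 1023 - 1*463 = 1023 - 463 = 560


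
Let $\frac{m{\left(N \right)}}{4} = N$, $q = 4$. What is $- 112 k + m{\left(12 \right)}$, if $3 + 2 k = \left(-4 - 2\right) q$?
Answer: $1560$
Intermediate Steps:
$m{\left(N \right)} = 4 N$
$k = - \frac{27}{2}$ ($k = - \frac{3}{2} + \frac{\left(-4 - 2\right) 4}{2} = - \frac{3}{2} + \frac{\left(-6\right) 4}{2} = - \frac{3}{2} + \frac{1}{2} \left(-24\right) = - \frac{3}{2} - 12 = - \frac{27}{2} \approx -13.5$)
$- 112 k + m{\left(12 \right)} = \left(-112\right) \left(- \frac{27}{2}\right) + 4 \cdot 12 = 1512 + 48 = 1560$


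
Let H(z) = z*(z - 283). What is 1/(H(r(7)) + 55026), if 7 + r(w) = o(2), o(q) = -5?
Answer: 1/58566 ≈ 1.7075e-5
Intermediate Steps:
r(w) = -12 (r(w) = -7 - 5 = -12)
H(z) = z*(-283 + z)
1/(H(r(7)) + 55026) = 1/(-12*(-283 - 12) + 55026) = 1/(-12*(-295) + 55026) = 1/(3540 + 55026) = 1/58566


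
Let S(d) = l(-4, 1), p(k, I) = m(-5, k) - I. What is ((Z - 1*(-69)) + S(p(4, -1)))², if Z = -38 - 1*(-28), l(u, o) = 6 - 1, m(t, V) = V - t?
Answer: 4096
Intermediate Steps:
p(k, I) = 5 + k - I (p(k, I) = (k - 1*(-5)) - I = (k + 5) - I = (5 + k) - I = 5 + k - I)
l(u, o) = 5
S(d) = 5
Z = -10 (Z = -38 + 28 = -10)
((Z - 1*(-69)) + S(p(4, -1)))² = ((-10 - 1*(-69)) + 5)² = ((-10 + 69) + 5)² = (59 + 5)² = 64² = 4096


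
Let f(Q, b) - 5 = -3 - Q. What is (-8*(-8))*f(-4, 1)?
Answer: 384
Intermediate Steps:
f(Q, b) = 2 - Q (f(Q, b) = 5 + (-3 - Q) = 2 - Q)
(-8*(-8))*f(-4, 1) = (-8*(-8))*(2 - 1*(-4)) = 64*(2 + 4) = 64*6 = 384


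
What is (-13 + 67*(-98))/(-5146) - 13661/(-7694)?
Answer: 30229583/9898331 ≈ 3.0540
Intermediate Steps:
(-13 + 67*(-98))/(-5146) - 13661/(-7694) = (-13 - 6566)*(-1/5146) - 13661*(-1/7694) = -6579*(-1/5146) + 13661/7694 = 6579/5146 + 13661/7694 = 30229583/9898331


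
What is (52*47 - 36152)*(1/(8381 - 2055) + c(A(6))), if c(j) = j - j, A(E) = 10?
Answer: -16854/3163 ≈ -5.3285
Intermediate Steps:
c(j) = 0
(52*47 - 36152)*(1/(8381 - 2055) + c(A(6))) = (52*47 - 36152)*(1/(8381 - 2055) + 0) = (2444 - 36152)*(1/6326 + 0) = -33708*(1/6326 + 0) = -33708*1/6326 = -16854/3163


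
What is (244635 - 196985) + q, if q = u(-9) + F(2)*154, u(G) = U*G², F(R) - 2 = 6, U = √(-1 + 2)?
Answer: 48963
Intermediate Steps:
U = 1 (U = √1 = 1)
F(R) = 8 (F(R) = 2 + 6 = 8)
u(G) = G² (u(G) = 1*G² = G²)
q = 1313 (q = (-9)² + 8*154 = 81 + 1232 = 1313)
(244635 - 196985) + q = (244635 - 196985) + 1313 = 47650 + 1313 = 48963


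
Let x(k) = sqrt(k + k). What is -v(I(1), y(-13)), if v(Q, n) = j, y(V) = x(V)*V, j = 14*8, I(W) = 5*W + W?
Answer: -112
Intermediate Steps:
x(k) = sqrt(2)*sqrt(k) (x(k) = sqrt(2*k) = sqrt(2)*sqrt(k))
I(W) = 6*W
j = 112
y(V) = sqrt(2)*V**(3/2) (y(V) = (sqrt(2)*sqrt(V))*V = sqrt(2)*V**(3/2))
v(Q, n) = 112
-v(I(1), y(-13)) = -1*112 = -112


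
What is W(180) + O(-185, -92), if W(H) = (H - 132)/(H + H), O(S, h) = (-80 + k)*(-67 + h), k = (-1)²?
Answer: 188417/15 ≈ 12561.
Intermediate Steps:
k = 1
O(S, h) = 5293 - 79*h (O(S, h) = (-80 + 1)*(-67 + h) = -79*(-67 + h) = 5293 - 79*h)
W(H) = (-132 + H)/(2*H) (W(H) = (-132 + H)/((2*H)) = (-132 + H)*(1/(2*H)) = (-132 + H)/(2*H))
W(180) + O(-185, -92) = (½)*(-132 + 180)/180 + (5293 - 79*(-92)) = (½)*(1/180)*48 + (5293 + 7268) = 2/15 + 12561 = 188417/15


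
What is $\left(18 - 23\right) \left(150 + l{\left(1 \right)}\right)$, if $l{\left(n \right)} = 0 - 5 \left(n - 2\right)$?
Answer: $-775$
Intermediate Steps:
$l{\left(n \right)} = 10 - 5 n$ ($l{\left(n \right)} = 0 - 5 \left(-2 + n\right) = 0 - \left(-10 + 5 n\right) = 10 - 5 n$)
$\left(18 - 23\right) \left(150 + l{\left(1 \right)}\right) = \left(18 - 23\right) \left(150 + \left(10 - 5\right)\right) = - 5 \left(150 + \left(10 - 5\right)\right) = - 5 \left(150 + 5\right) = \left(-5\right) 155 = -775$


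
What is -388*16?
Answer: -6208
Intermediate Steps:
-388*16 = -4*1552 = -6208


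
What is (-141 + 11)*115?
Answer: -14950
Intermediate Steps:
(-141 + 11)*115 = -130*115 = -14950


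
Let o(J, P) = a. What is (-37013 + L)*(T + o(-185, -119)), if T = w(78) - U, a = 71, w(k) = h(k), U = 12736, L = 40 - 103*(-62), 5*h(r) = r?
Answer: 1934535989/5 ≈ 3.8691e+8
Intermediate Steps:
h(r) = r/5
L = 6426 (L = 40 + 6386 = 6426)
w(k) = k/5
o(J, P) = 71
T = -63602/5 (T = (⅕)*78 - 1*12736 = 78/5 - 12736 = -63602/5 ≈ -12720.)
(-37013 + L)*(T + o(-185, -119)) = (-37013 + 6426)*(-63602/5 + 71) = -30587*(-63247/5) = 1934535989/5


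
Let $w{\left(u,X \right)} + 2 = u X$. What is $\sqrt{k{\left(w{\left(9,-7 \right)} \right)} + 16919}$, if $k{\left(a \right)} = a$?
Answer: $53 \sqrt{6} \approx 129.82$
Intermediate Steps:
$w{\left(u,X \right)} = -2 + X u$ ($w{\left(u,X \right)} = -2 + u X = -2 + X u$)
$\sqrt{k{\left(w{\left(9,-7 \right)} \right)} + 16919} = \sqrt{\left(-2 - 63\right) + 16919} = \sqrt{-65 + 16919} = \sqrt{16854} = 53 \sqrt{6}$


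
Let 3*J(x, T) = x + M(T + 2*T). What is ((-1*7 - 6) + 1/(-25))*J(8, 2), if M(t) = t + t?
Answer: -1304/15 ≈ -86.933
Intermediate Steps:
M(t) = 2*t
J(x, T) = 2*T + x/3 (J(x, T) = (x + 2*(T + 2*T))/3 = (x + 2*(3*T))/3 = (x + 6*T)/3 = 2*T + x/3)
((-1*7 - 6) + 1/(-25))*J(8, 2) = ((-1*7 - 6) + 1/(-25))*(2*2 + (⅓)*8) = ((-7 - 6) - 1/25)*(4 + 8/3) = (-13 - 1/25)*(20/3) = -326/25*20/3 = -1304/15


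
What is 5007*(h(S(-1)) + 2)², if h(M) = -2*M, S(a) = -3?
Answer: 320448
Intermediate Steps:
5007*(h(S(-1)) + 2)² = 5007*(-2*(-3) + 2)² = 5007*(6 + 2)² = 5007*8² = 5007*64 = 320448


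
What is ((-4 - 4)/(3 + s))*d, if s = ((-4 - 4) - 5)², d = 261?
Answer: -522/43 ≈ -12.140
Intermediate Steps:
s = 169 (s = (-8 - 5)² = (-13)² = 169)
((-4 - 4)/(3 + s))*d = ((-4 - 4)/(3 + 169))*261 = -8/172*261 = -8*1/172*261 = -2/43*261 = -522/43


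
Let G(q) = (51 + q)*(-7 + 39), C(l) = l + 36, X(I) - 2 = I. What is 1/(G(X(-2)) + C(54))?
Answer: 1/1722 ≈ 0.00058072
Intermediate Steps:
X(I) = 2 + I
C(l) = 36 + l
G(q) = 1632 + 32*q (G(q) = (51 + q)*32 = 1632 + 32*q)
1/(G(X(-2)) + C(54)) = 1/((1632 + 32*(2 - 2)) + (36 + 54)) = 1/((1632 + 32*0) + 90) = 1/((1632 + 0) + 90) = 1/(1632 + 90) = 1/1722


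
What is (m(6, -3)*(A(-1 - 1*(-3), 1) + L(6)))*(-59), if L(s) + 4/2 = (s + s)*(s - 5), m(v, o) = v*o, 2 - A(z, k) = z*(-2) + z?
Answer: 14868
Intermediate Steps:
A(z, k) = 2 + z (A(z, k) = 2 - (z*(-2) + z) = 2 - (-2*z + z) = 2 - (-1)*z = 2 + z)
m(v, o) = o*v
L(s) = -2 + 2*s*(-5 + s) (L(s) = -2 + (s + s)*(s - 5) = -2 + (2*s)*(-5 + s) = -2 + 2*s*(-5 + s))
(m(6, -3)*(A(-1 - 1*(-3), 1) + L(6)))*(-59) = ((-3*6)*((2 + (-1 - 1*(-3))) + (-2 - 10*6 + 2*6²)))*(-59) = -18*((2 + (-1 + 3)) + (-2 - 60 + 2*36))*(-59) = -18*((2 + 2) + (-2 - 60 + 72))*(-59) = -18*(4 + 10)*(-59) = -18*14*(-59) = -252*(-59) = 14868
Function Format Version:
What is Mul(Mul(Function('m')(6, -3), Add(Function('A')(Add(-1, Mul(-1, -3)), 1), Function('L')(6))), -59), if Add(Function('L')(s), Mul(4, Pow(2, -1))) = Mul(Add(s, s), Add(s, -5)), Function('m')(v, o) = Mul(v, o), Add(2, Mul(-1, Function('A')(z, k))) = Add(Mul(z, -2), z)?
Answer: 14868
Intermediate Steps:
Function('A')(z, k) = Add(2, z) (Function('A')(z, k) = Add(2, Mul(-1, Add(Mul(z, -2), z))) = Add(2, Mul(-1, Add(Mul(-2, z), z))) = Add(2, Mul(-1, Mul(-1, z))) = Add(2, z))
Function('m')(v, o) = Mul(o, v)
Function('L')(s) = Add(-2, Mul(2, s, Add(-5, s))) (Function('L')(s) = Add(-2, Mul(Add(s, s), Add(s, -5))) = Add(-2, Mul(Mul(2, s), Add(-5, s))) = Add(-2, Mul(2, s, Add(-5, s))))
Mul(Mul(Function('m')(6, -3), Add(Function('A')(Add(-1, Mul(-1, -3)), 1), Function('L')(6))), -59) = Mul(Mul(Mul(-3, 6), Add(Add(2, Add(-1, Mul(-1, -3))), Add(-2, Mul(-10, 6), Mul(2, Pow(6, 2))))), -59) = Mul(Mul(-18, Add(Add(2, Add(-1, 3)), Add(-2, -60, Mul(2, 36)))), -59) = Mul(Mul(-18, Add(Add(2, 2), Add(-2, -60, 72))), -59) = Mul(Mul(-18, Add(4, 10)), -59) = Mul(Mul(-18, 14), -59) = Mul(-252, -59) = 14868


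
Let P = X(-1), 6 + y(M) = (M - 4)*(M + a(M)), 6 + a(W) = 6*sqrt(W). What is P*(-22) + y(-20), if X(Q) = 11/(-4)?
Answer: 1357/2 - 288*I*sqrt(5) ≈ 678.5 - 643.99*I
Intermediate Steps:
X(Q) = -11/4 (X(Q) = 11*(-1/4) = -11/4)
a(W) = -6 + 6*sqrt(W)
y(M) = -6 + (-4 + M)*(-6 + M + 6*sqrt(M)) (y(M) = -6 + (M - 4)*(M + (-6 + 6*sqrt(M))) = -6 + (-4 + M)*(-6 + M + 6*sqrt(M)))
P = -11/4 ≈ -2.7500
P*(-22) + y(-20) = -11/4*(-22) + (18 + (-20)**2 - 48*I*sqrt(5) - 10*(-20) + 6*(-20)**(3/2)) = 121/2 + (18 + 400 - 48*I*sqrt(5) + 200 + 6*(-40*I*sqrt(5))) = 121/2 + (18 + 400 - 48*I*sqrt(5) + 200 - 240*I*sqrt(5)) = 121/2 + (618 - 288*I*sqrt(5)) = 1357/2 - 288*I*sqrt(5)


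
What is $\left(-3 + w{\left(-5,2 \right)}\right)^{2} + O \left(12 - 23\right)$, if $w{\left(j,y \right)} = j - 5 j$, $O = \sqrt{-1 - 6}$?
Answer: $289 - 11 i \sqrt{7} \approx 289.0 - 29.103 i$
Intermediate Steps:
$O = i \sqrt{7}$ ($O = \sqrt{-7} = i \sqrt{7} \approx 2.6458 i$)
$w{\left(j,y \right)} = - 4 j$
$\left(-3 + w{\left(-5,2 \right)}\right)^{2} + O \left(12 - 23\right) = \left(-3 - -20\right)^{2} + i \sqrt{7} \left(12 - 23\right) = \left(-3 + 20\right)^{2} + i \sqrt{7} \left(12 - 23\right) = 17^{2} + i \sqrt{7} \left(-11\right) = 289 - 11 i \sqrt{7}$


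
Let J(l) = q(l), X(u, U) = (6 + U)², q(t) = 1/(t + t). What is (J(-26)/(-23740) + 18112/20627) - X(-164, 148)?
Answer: -603872828332973/25463618960 ≈ -23715.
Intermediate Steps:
q(t) = 1/(2*t)
J(l) = 1/(2*l)
(J(-26)/(-23740) + 18112/20627) - X(-164, 148) = (((½)/(-26))/(-23740) + 18112/20627) - (6 + 148)² = (((½)*(-1/26))*(-1/23740) + 18112*(1/20627)) - 1*154² = (-1/52*(-1/23740) + 18112/20627) - 1*23716 = (1/1234480 + 18112/20627) - 23716 = 22358922387/25463618960 - 23716 = -603872828332973/25463618960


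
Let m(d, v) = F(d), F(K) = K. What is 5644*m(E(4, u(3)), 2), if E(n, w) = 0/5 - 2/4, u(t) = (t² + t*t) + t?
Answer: -2822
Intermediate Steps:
u(t) = t + 2*t² (u(t) = (t² + t²) + t = 2*t² + t = t + 2*t²)
E(n, w) = -½ (E(n, w) = 0*(⅕) - 2*¼ = 0 - ½ = -½)
m(d, v) = d
5644*m(E(4, u(3)), 2) = 5644*(-½) = -2822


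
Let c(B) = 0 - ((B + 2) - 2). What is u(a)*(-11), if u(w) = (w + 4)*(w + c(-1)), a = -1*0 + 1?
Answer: -110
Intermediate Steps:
c(B) = -B (c(B) = 0 - ((2 + B) - 2) = 0 - B = -B)
a = 1 (a = 0 + 1 = 1)
u(w) = (1 + w)*(4 + w) (u(w) = (w + 4)*(w - 1*(-1)) = (4 + w)*(w + 1) = (4 + w)*(1 + w) = (1 + w)*(4 + w))
u(a)*(-11) = (4 + 1² + 5*1)*(-11) = (4 + 1 + 5)*(-11) = 10*(-11) = -110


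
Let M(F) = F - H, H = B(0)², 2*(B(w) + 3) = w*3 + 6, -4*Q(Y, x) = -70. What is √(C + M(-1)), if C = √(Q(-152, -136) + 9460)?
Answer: √(-4 + 2*√37910)/2 ≈ 9.8159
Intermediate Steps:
Q(Y, x) = 35/2 (Q(Y, x) = -¼*(-70) = 35/2)
B(w) = 3*w/2 (B(w) = -3 + (w*3 + 6)/2 = -3 + (3*w + 6)/2 = -3 + (6 + 3*w)/2 = -3 + (3 + 3*w/2) = 3*w/2)
H = 0 (H = ((3/2)*0)² = 0² = 0)
M(F) = F (M(F) = F - 1*0 = F + 0 = F)
C = √37910/2 (C = √(35/2 + 9460) = √(18955/2) = √37910/2 ≈ 97.352)
√(C + M(-1)) = √(√37910/2 - 1) = √(-1 + √37910/2)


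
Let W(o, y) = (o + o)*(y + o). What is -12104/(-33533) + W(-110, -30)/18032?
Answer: 11170319/5398813 ≈ 2.0690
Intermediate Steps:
W(o, y) = 2*o*(o + y) (W(o, y) = (2*o)*(o + y) = 2*o*(o + y))
-12104/(-33533) + W(-110, -30)/18032 = -12104/(-33533) + (2*(-110)*(-110 - 30))/18032 = -12104*(-1/33533) + (2*(-110)*(-140))*(1/18032) = 12104/33533 + 30800*(1/18032) = 12104/33533 + 275/161 = 11170319/5398813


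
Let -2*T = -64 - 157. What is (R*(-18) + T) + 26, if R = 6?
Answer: 57/2 ≈ 28.500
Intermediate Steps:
T = 221/2 (T = -(-64 - 157)/2 = -½*(-221) = 221/2 ≈ 110.50)
(R*(-18) + T) + 26 = (6*(-18) + 221/2) + 26 = (-108 + 221/2) + 26 = 5/2 + 26 = 57/2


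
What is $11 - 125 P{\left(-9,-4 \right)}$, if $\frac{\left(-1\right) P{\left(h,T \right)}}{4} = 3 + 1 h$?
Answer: $-2989$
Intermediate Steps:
$P{\left(h,T \right)} = -12 - 4 h$ ($P{\left(h,T \right)} = - 4 \left(3 + 1 h\right) = - 4 \left(3 + h\right) = -12 - 4 h$)
$11 - 125 P{\left(-9,-4 \right)} = 11 - 125 \left(-12 - -36\right) = 11 - 125 \left(-12 + 36\right) = 11 - 3000 = -2989$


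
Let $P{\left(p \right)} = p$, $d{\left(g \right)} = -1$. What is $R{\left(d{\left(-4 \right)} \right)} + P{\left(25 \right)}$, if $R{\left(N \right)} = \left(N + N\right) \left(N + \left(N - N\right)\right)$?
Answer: $27$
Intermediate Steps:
$R{\left(N \right)} = 2 N^{2}$ ($R{\left(N \right)} = 2 N \left(N + 0\right) = 2 N N = 2 N^{2}$)
$R{\left(d{\left(-4 \right)} \right)} + P{\left(25 \right)} = 2 \left(-1\right)^{2} + 25 = 2 \cdot 1 + 25 = 2 + 25 = 27$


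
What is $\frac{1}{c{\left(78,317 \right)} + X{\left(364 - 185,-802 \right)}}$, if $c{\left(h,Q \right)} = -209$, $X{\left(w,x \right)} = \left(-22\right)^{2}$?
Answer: $\frac{1}{275} \approx 0.0036364$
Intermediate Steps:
$X{\left(w,x \right)} = 484$
$\frac{1}{c{\left(78,317 \right)} + X{\left(364 - 185,-802 \right)}} = \frac{1}{-209 + 484} = \frac{1}{275}$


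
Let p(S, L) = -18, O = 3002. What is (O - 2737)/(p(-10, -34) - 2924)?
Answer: -265/2942 ≈ -0.090075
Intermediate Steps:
(O - 2737)/(p(-10, -34) - 2924) = (3002 - 2737)/(-18 - 2924) = 265/(-2942) = 265*(-1/2942) = -265/2942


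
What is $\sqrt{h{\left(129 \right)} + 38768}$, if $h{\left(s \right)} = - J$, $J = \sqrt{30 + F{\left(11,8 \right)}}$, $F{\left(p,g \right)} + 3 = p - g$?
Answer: $\sqrt{38768 - \sqrt{30}} \approx 196.88$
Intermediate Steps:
$F{\left(p,g \right)} = -3 + p - g$ ($F{\left(p,g \right)} = -3 - \left(g - p\right) = -3 + p - g$)
$J = \sqrt{30}$ ($J = \sqrt{30 - 0} = \sqrt{30 + 0} = \sqrt{30} \approx 5.4772$)
$h{\left(s \right)} = - \sqrt{30}$
$\sqrt{h{\left(129 \right)} + 38768} = \sqrt{- \sqrt{30} + 38768} = \sqrt{38768 - \sqrt{30}}$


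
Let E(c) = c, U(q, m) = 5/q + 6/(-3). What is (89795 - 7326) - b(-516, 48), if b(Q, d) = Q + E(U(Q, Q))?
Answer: 42821297/516 ≈ 82987.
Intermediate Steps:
U(q, m) = -2 + 5/q (U(q, m) = 5/q + 6*(-1/3) = 5/q - 2 = -2 + 5/q)
b(Q, d) = -2 + Q + 5/Q (b(Q, d) = Q + (-2 + 5/Q) = -2 + Q + 5/Q)
(89795 - 7326) - b(-516, 48) = (89795 - 7326) - (-2 - 516 + 5/(-516)) = 82469 - (-2 - 516 + 5*(-1/516)) = 82469 - (-2 - 516 - 5/516) = 82469 - 1*(-267293/516) = 82469 + 267293/516 = 42821297/516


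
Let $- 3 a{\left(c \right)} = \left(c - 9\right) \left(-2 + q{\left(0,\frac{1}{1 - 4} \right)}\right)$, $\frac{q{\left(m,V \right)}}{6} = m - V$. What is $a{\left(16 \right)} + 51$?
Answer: $51$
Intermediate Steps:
$q{\left(m,V \right)} = - 6 V + 6 m$ ($q{\left(m,V \right)} = 6 \left(m - V\right) = - 6 V + 6 m$)
$a{\left(c \right)} = 0$ ($a{\left(c \right)} = - \frac{\left(c - 9\right) \left(-2 + \left(- \frac{6}{1 - 4} + 6 \cdot 0\right)\right)}{3} = - \frac{\left(-9 + c\right) \left(-2 + \left(- \frac{6}{-3} + 0\right)\right)}{3} = - \frac{\left(-9 + c\right) \left(-2 + \left(\left(-6\right) \left(- \frac{1}{3}\right) + 0\right)\right)}{3} = - \frac{\left(-9 + c\right) \left(-2 + \left(2 + 0\right)\right)}{3} = - \frac{\left(-9 + c\right) \left(-2 + 2\right)}{3} = - \frac{\left(-9 + c\right) 0}{3} = \left(- \frac{1}{3}\right) 0 = 0$)
$a{\left(16 \right)} + 51 = 0 + 51 = 51$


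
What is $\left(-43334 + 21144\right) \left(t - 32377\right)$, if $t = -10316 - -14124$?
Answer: $633946110$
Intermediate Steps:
$t = 3808$ ($t = -10316 + 14124 = 3808$)
$\left(-43334 + 21144\right) \left(t - 32377\right) = \left(-43334 + 21144\right) \left(3808 - 32377\right) = \left(-22190\right) \left(-28569\right) = 633946110$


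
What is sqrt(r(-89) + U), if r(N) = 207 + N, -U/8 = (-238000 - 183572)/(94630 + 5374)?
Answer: sqrt(94835343262)/25001 ≈ 12.318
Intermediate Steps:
U = 843144/25001 (U = -8*(-238000 - 183572)/(94630 + 5374) = -(-3372576)/100004 = -8*(-105393/25001) = 843144/25001 ≈ 33.724)
sqrt(r(-89) + U) = sqrt((207 - 89) + 843144/25001) = sqrt(118 + 843144/25001) = sqrt(3793262/25001) = sqrt(94835343262)/25001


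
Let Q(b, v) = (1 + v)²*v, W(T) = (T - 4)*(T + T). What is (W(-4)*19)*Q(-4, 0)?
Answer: 0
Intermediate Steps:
W(T) = 2*T*(-4 + T) (W(T) = (-4 + T)*(2*T) = 2*T*(-4 + T))
Q(b, v) = v*(1 + v)²
(W(-4)*19)*Q(-4, 0) = ((2*(-4)*(-4 - 4))*19)*(0*(1 + 0)²) = ((2*(-4)*(-8))*19)*(0*1²) = (64*19)*(0*1) = 1216*0 = 0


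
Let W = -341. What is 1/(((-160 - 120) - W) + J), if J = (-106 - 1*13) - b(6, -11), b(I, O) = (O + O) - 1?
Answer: -1/35 ≈ -0.028571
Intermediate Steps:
b(I, O) = -1 + 2*O (b(I, O) = 2*O - 1 = -1 + 2*O)
J = -96 (J = (-106 - 1*13) - (-1 + 2*(-11)) = (-106 - 13) - (-1 - 22) = -119 - 1*(-23) = -119 + 23 = -96)
1/(((-160 - 120) - W) + J) = 1/(((-160 - 120) - 1*(-341)) - 96) = 1/((-280 + 341) - 96) = 1/(61 - 96) = 1/(-35) = -1/35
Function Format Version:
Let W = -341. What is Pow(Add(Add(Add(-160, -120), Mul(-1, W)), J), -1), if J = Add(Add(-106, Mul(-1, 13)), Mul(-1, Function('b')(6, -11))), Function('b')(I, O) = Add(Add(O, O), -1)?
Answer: Rational(-1, 35) ≈ -0.028571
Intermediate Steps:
Function('b')(I, O) = Add(-1, Mul(2, O)) (Function('b')(I, O) = Add(Mul(2, O), -1) = Add(-1, Mul(2, O)))
J = -96 (J = Add(Add(-106, Mul(-1, 13)), Mul(-1, Add(-1, Mul(2, -11)))) = Add(Add(-106, -13), Mul(-1, Add(-1, -22))) = Add(-119, Mul(-1, -23)) = Add(-119, 23) = -96)
Pow(Add(Add(Add(-160, -120), Mul(-1, W)), J), -1) = Pow(Add(Add(Add(-160, -120), Mul(-1, -341)), -96), -1) = Pow(Add(Add(-280, 341), -96), -1) = Pow(Add(61, -96), -1) = Pow(-35, -1) = Rational(-1, 35)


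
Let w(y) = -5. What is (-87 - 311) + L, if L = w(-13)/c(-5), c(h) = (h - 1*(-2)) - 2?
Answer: -397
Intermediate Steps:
c(h) = h (c(h) = (h + 2) - 2 = (2 + h) - 2 = h)
L = 1 (L = -5/(-5) = -5*(-1/5) = 1)
(-87 - 311) + L = (-87 - 311) + 1 = -398 + 1 = -397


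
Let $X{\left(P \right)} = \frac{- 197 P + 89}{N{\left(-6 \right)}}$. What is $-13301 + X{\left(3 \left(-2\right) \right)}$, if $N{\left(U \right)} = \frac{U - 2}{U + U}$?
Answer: $- \frac{22789}{2} \approx -11395.0$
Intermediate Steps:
$N{\left(U \right)} = \frac{-2 + U}{2 U}$
$X{\left(P \right)} = \frac{267}{2} - \frac{591 P}{2}$ ($X{\left(P \right)} = \frac{- 197 P + 89}{\frac{1}{2} \frac{1}{-6} \left(-2 - 6\right)} = \frac{89 - 197 P}{\frac{1}{2} \left(- \frac{1}{6}\right) \left(-8\right)} = \frac{89 - 197 P}{\frac{2}{3}} = \left(89 - 197 P\right) \frac{3}{2} = \frac{267}{2} - \frac{591 P}{2}$)
$-13301 + X{\left(3 \left(-2\right) \right)} = -13301 - \left(- \frac{267}{2} + \frac{591 \cdot 3 \left(-2\right)}{2}\right) = -13301 + \left(\frac{267}{2} - -1773\right) = -13301 + \left(\frac{267}{2} + 1773\right) = -13301 + \frac{3813}{2} = - \frac{22789}{2}$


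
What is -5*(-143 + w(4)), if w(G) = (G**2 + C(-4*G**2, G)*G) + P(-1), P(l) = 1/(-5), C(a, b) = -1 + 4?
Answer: 576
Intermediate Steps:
C(a, b) = 3
P(l) = -1/5
w(G) = -1/5 + G**2 + 3*G (w(G) = (G**2 + 3*G) - 1/5 = -1/5 + G**2 + 3*G)
-5*(-143 + w(4)) = -5*(-143 + (-1/5 + 4**2 + 3*4)) = -5*(-143 + (-1/5 + 16 + 12)) = -5*(-143 + 139/5) = -5*(-576/5) = 576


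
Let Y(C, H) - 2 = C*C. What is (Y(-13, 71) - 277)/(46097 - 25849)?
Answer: -53/10124 ≈ -0.0052351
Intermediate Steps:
Y(C, H) = 2 + C**2 (Y(C, H) = 2 + C*C = 2 + C**2)
(Y(-13, 71) - 277)/(46097 - 25849) = ((2 + (-13)**2) - 277)/(46097 - 25849) = ((2 + 169) - 277)/20248 = (171 - 277)*(1/20248) = -106*1/20248 = -53/10124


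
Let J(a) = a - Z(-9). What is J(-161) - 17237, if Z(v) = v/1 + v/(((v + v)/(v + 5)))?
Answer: -17387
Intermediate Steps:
Z(v) = 5/2 + 3*v/2 (Z(v) = v*1 + v/(((2*v)/(5 + v))) = v + v/((2*v/(5 + v))) = v + v*((5 + v)/(2*v)) = v + (5/2 + v/2) = 5/2 + 3*v/2)
J(a) = 11 + a (J(a) = a - (5/2 + (3/2)*(-9)) = a - (5/2 - 27/2) = a - 1*(-11) = a + 11 = 11 + a)
J(-161) - 17237 = (11 - 161) - 17237 = -150 - 17237 = -17387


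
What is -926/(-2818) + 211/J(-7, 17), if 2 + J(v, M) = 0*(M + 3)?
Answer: -296373/2818 ≈ -105.17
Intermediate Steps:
J(v, M) = -2 (J(v, M) = -2 + 0*(M + 3) = -2 + 0*(3 + M) = -2 + 0 = -2)
-926/(-2818) + 211/J(-7, 17) = -926/(-2818) + 211/(-2) = -926*(-1/2818) + 211*(-½) = 463/1409 - 211/2 = -296373/2818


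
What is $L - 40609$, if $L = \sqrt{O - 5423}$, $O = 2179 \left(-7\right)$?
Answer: $-40609 + 2 i \sqrt{5169} \approx -40609.0 + 143.79 i$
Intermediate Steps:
$O = -15253$
$L = 2 i \sqrt{5169}$ ($L = \sqrt{-15253 - 5423} = \sqrt{-20676} = 2 i \sqrt{5169} \approx 143.79 i$)
$L - 40609 = 2 i \sqrt{5169} - 40609 = -40609 + 2 i \sqrt{5169}$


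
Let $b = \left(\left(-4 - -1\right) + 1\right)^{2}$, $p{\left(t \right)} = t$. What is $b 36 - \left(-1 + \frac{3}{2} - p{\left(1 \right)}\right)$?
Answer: $\frac{289}{2} \approx 144.5$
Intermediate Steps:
$b = 4$ ($b = \left(\left(-4 + 1\right) + 1\right)^{2} = \left(-3 + 1\right)^{2} = \left(-2\right)^{2} = 4$)
$b 36 - \left(-1 + \frac{3}{2} - p{\left(1 \right)}\right) = 4 \cdot 36 - \left(-1 - 1 + \frac{3}{2}\right) = 144 - \left(-1 - 1 + \frac{3}{2}\right) = 144 + \left(1 - \left(\frac{3}{2} - 1\right)\right) = 144 + \left(1 - \frac{1}{2}\right) = 144 + \frac{1}{2} = \frac{289}{2}$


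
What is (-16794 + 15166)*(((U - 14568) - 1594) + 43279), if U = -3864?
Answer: -37855884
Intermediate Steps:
(-16794 + 15166)*(((U - 14568) - 1594) + 43279) = (-16794 + 15166)*(((-3864 - 14568) - 1594) + 43279) = -1628*((-18432 - 1594) + 43279) = -1628*(-20026 + 43279) = -1628*23253 = -37855884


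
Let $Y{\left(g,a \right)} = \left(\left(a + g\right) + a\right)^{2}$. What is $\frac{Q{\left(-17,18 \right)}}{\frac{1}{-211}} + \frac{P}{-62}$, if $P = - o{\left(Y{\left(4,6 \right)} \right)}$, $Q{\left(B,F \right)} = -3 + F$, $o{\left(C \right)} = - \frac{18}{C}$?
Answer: $- \frac{25117449}{7936} \approx -3165.0$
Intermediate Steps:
$Y{\left(g,a \right)} = \left(g + 2 a\right)^{2}$
$P = \frac{9}{128}$ ($P = - \frac{-18}{\left(4 + 2 \cdot 6\right)^{2}} = - \frac{-18}{\left(4 + 12\right)^{2}} = - \frac{-18}{16^{2}} = - \frac{-18}{256} = \left(-1\right) \left(- \frac{9}{128}\right) = \frac{9}{128} \approx 0.070313$)
$\frac{Q{\left(-17,18 \right)}}{\frac{1}{-211}} + \frac{P}{-62} = \frac{-3 + 18}{\frac{1}{-211}} + \frac{9}{128 \left(-62\right)} = \frac{15}{- \frac{1}{211}} + \frac{9}{128} \left(- \frac{1}{62}\right) = 15 \left(-211\right) - \frac{9}{7936} = -3165 - \frac{9}{7936} = - \frac{25117449}{7936}$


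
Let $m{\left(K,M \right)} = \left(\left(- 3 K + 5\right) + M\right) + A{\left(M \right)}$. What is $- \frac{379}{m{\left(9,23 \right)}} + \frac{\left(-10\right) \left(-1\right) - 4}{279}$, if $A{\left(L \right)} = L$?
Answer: $- \frac{3911}{248} \approx -15.77$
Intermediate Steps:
$m{\left(K,M \right)} = 5 - 3 K + 2 M$ ($m{\left(K,M \right)} = \left(\left(- 3 K + 5\right) + M\right) + M = \left(\left(5 - 3 K\right) + M\right) + M = \left(5 + M - 3 K\right) + M = 5 - 3 K + 2 M$)
$- \frac{379}{m{\left(9,23 \right)}} + \frac{\left(-10\right) \left(-1\right) - 4}{279} = - \frac{379}{5 - 27 + 2 \cdot 23} + \frac{\left(-10\right) \left(-1\right) - 4}{279} = - \frac{379}{5 - 27 + 46} + \left(10 - 4\right) \frac{1}{279} = - \frac{379}{24} + 6 \cdot \frac{1}{279} = \left(-379\right) \frac{1}{24} + \frac{2}{93} = - \frac{379}{24} + \frac{2}{93} = - \frac{3911}{248}$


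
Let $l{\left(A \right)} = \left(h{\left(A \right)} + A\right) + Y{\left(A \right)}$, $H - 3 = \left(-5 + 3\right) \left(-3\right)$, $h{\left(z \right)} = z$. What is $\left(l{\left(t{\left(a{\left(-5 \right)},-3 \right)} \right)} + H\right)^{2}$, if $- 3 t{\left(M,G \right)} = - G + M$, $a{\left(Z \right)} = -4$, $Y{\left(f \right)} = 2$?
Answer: $\frac{1225}{9} \approx 136.11$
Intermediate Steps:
$t{\left(M,G \right)} = - \frac{M}{3} + \frac{G}{3}$ ($t{\left(M,G \right)} = - \frac{- G + M}{3} = - \frac{M - G}{3} = - \frac{M}{3} + \frac{G}{3}$)
$H = 9$ ($H = 3 + \left(-5 + 3\right) \left(-3\right) = 3 - -6 = 3 + 6 = 9$)
$l{\left(A \right)} = 2 + 2 A$ ($l{\left(A \right)} = \left(A + A\right) + 2 = 2 A + 2 = 2 + 2 A$)
$\left(l{\left(t{\left(a{\left(-5 \right)},-3 \right)} \right)} + H\right)^{2} = \left(\left(2 + 2 \left(\left(- \frac{1}{3}\right) \left(-4\right) + \frac{1}{3} \left(-3\right)\right)\right) + 9\right)^{2} = \left(\left(2 + 2 \left(\frac{4}{3} - 1\right)\right) + 9\right)^{2} = \left(\left(2 + 2 \cdot \frac{1}{3}\right) + 9\right)^{2} = \left(\left(2 + \frac{2}{3}\right) + 9\right)^{2} = \left(\frac{8}{3} + 9\right)^{2} = \left(\frac{35}{3}\right)^{2} = \frac{1225}{9}$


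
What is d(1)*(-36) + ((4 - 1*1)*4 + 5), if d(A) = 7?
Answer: -235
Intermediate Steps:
d(1)*(-36) + ((4 - 1*1)*4 + 5) = 7*(-36) + ((4 - 1*1)*4 + 5) = -252 + ((4 - 1)*4 + 5) = -252 + (3*4 + 5) = -252 + (12 + 5) = -252 + 17 = -235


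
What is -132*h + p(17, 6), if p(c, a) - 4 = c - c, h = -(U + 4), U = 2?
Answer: 796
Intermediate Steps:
h = -6 (h = -(2 + 4) = -1*6 = -6)
p(c, a) = 4 (p(c, a) = 4 + (c - c) = 4 + 0 = 4)
-132*h + p(17, 6) = -132*(-6) + 4 = 792 + 4 = 796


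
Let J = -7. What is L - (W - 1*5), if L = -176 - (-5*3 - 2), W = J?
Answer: -147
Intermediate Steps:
W = -7
L = -159 (L = -176 - (-15 - 2) = -176 - 1*(-17) = -176 + 17 = -159)
L - (W - 1*5) = -159 - (-7 - 1*5) = -159 - (-7 - 5) = -159 - 1*(-12) = -159 + 12 = -147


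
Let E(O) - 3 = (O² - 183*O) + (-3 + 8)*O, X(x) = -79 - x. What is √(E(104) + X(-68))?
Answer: 6*I*√214 ≈ 87.772*I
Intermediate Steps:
E(O) = 3 + O² - 178*O (E(O) = 3 + ((O² - 183*O) + (-3 + 8)*O) = 3 + ((O² - 183*O) + 5*O) = 3 + (O² - 178*O) = 3 + O² - 178*O)
√(E(104) + X(-68)) = √((3 + 104² - 178*104) + (-79 - 1*(-68))) = √((3 + 10816 - 18512) + (-79 + 68)) = √(-7693 - 11) = √(-7704) = 6*I*√214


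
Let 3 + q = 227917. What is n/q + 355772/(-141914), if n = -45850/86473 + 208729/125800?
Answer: -441035026448180717731/175924941860071973200 ≈ -2.5070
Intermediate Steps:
q = 227914 (q = -3 + 227917 = 227914)
n = 12281492817/10878303400 (n = -45850*1/86473 + 208729*(1/125800) = -45850/86473 + 208729/125800 = 12281492817/10878303400 ≈ 1.1290)
n/q + 355772/(-141914) = (12281492817/10878303400)/227914 + 355772/(-141914) = (12281492817/10878303400)*(1/227914) + 355772*(-1/141914) = 12281492817/2479317641107600 - 177886/70957 = -441035026448180717731/175924941860071973200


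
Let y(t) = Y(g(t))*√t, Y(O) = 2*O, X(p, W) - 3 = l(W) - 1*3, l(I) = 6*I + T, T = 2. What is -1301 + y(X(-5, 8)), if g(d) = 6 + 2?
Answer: -1301 + 80*√2 ≈ -1187.9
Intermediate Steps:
g(d) = 8
l(I) = 2 + 6*I (l(I) = 6*I + 2 = 2 + 6*I)
X(p, W) = 2 + 6*W (X(p, W) = 3 + ((2 + 6*W) - 1*3) = 3 + ((2 + 6*W) - 3) = 3 + (-1 + 6*W) = 2 + 6*W)
y(t) = 16*√t (y(t) = (2*8)*√t = 16*√t)
-1301 + y(X(-5, 8)) = -1301 + 16*√(2 + 6*8) = -1301 + 16*√(2 + 48) = -1301 + 16*√50 = -1301 + 16*(5*√2) = -1301 + 80*√2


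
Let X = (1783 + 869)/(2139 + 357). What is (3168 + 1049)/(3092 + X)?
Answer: 67472/49489 ≈ 1.3634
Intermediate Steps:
X = 17/16 (X = 2652/2496 = 2652*(1/2496) = 17/16 ≈ 1.0625)
(3168 + 1049)/(3092 + X) = (3168 + 1049)/(3092 + 17/16) = 4217/(49489/16) = 4217*(16/49489) = 67472/49489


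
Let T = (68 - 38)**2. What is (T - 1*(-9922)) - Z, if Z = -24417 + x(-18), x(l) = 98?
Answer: 35141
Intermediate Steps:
T = 900 (T = 30**2 = 900)
Z = -24319 (Z = -24417 + 98 = -24319)
(T - 1*(-9922)) - Z = (900 - 1*(-9922)) - 1*(-24319) = (900 + 9922) + 24319 = 10822 + 24319 = 35141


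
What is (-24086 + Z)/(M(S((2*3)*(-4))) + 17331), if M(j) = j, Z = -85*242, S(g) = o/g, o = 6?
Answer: -178624/69323 ≈ -2.5767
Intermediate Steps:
S(g) = 6/g
Z = -20570
(-24086 + Z)/(M(S((2*3)*(-4))) + 17331) = (-24086 - 20570)/(6/(((2*3)*(-4))) + 17331) = -44656/(6/((6*(-4))) + 17331) = -44656/(6/(-24) + 17331) = -44656/(6*(-1/24) + 17331) = -44656/(-¼ + 17331) = -44656/69323/4 = -44656*4/69323 = -178624/69323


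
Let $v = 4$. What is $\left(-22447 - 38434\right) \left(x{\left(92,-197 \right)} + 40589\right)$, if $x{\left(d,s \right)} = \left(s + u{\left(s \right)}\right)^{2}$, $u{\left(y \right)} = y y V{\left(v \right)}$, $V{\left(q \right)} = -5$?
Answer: $-2297039834909793$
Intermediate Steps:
$u{\left(y \right)} = - 5 y^{2}$ ($u{\left(y \right)} = y y \left(-5\right) = y^{2} \left(-5\right) = - 5 y^{2}$)
$x{\left(d,s \right)} = \left(s - 5 s^{2}\right)^{2}$
$\left(-22447 - 38434\right) \left(x{\left(92,-197 \right)} + 40589\right) = \left(-22447 - 38434\right) \left(\left(-197\right)^{2} \left(1 - -985\right)^{2} + 40589\right) = - 60881 \left(38809 \left(1 + 985\right)^{2} + 40589\right) = - 60881 \left(38809 \cdot 986^{2} + 40589\right) = - 60881 \left(38809 \cdot 972196 + 40589\right) = - 60881 \left(37729954564 + 40589\right) = \left(-60881\right) 37729995153 = -2297039834909793$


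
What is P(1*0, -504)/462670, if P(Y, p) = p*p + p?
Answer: 126756/231335 ≈ 0.54793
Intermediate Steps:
P(Y, p) = p + p² (P(Y, p) = p² + p = p + p²)
P(1*0, -504)/462670 = -504*(1 - 504)/462670 = -504*(-503)*(1/462670) = 253512*(1/462670) = 126756/231335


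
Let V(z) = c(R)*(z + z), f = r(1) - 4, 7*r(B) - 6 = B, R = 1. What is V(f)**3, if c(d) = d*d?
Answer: -216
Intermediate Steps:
r(B) = 6/7 + B/7
c(d) = d**2
f = -3 (f = (6/7 + (1/7)*1) - 4 = (6/7 + 1/7) - 4 = 1 - 4 = -3)
V(z) = 2*z (V(z) = 1**2*(z + z) = 1*(2*z) = 2*z)
V(f)**3 = (2*(-3))**3 = (-6)**3 = -216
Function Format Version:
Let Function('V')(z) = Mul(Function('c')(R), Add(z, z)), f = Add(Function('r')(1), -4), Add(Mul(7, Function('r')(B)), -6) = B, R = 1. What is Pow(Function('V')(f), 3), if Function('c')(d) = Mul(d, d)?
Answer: -216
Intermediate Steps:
Function('r')(B) = Add(Rational(6, 7), Mul(Rational(1, 7), B))
Function('c')(d) = Pow(d, 2)
f = -3 (f = Add(Add(Rational(6, 7), Mul(Rational(1, 7), 1)), -4) = Add(Add(Rational(6, 7), Rational(1, 7)), -4) = Add(1, -4) = -3)
Function('V')(z) = Mul(2, z) (Function('V')(z) = Mul(Pow(1, 2), Add(z, z)) = Mul(1, Mul(2, z)) = Mul(2, z))
Pow(Function('V')(f), 3) = Pow(Mul(2, -3), 3) = Pow(-6, 3) = -216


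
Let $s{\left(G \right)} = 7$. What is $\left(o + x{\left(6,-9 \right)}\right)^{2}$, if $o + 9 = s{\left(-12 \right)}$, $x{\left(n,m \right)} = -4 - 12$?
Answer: $324$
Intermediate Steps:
$x{\left(n,m \right)} = -16$ ($x{\left(n,m \right)} = -4 - 12 = -16$)
$o = -2$ ($o = -9 + 7 = -2$)
$\left(o + x{\left(6,-9 \right)}\right)^{2} = \left(-2 - 16\right)^{2} = \left(-18\right)^{2} = 324$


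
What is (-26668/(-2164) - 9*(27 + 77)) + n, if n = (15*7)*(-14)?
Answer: -1294979/541 ≈ -2393.7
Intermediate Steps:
n = -1470 (n = 105*(-14) = -1470)
(-26668/(-2164) - 9*(27 + 77)) + n = (-26668/(-2164) - 9*(27 + 77)) - 1470 = (-26668*(-1/2164) - 9*104) - 1470 = (6667/541 - 936) - 1470 = -499709/541 - 1470 = -1294979/541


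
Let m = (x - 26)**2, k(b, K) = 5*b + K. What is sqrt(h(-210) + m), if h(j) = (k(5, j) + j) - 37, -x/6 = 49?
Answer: 4*sqrt(6373) ≈ 319.32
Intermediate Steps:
x = -294 (x = -6*49 = -294)
k(b, K) = K + 5*b
m = 102400 (m = (-294 - 26)**2 = (-320)**2 = 102400)
h(j) = -12 + 2*j (h(j) = ((j + 5*5) + j) - 37 = ((j + 25) + j) - 37 = ((25 + j) + j) - 37 = (25 + 2*j) - 37 = -12 + 2*j)
sqrt(h(-210) + m) = sqrt((-12 + 2*(-210)) + 102400) = sqrt((-12 - 420) + 102400) = sqrt(-432 + 102400) = sqrt(101968) = 4*sqrt(6373)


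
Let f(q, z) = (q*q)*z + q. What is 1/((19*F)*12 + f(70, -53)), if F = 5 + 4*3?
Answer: -1/255754 ≈ -3.9100e-6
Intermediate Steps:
f(q, z) = q + z*q² (f(q, z) = q²*z + q = z*q² + q = q + z*q²)
F = 17 (F = 5 + 12 = 17)
1/((19*F)*12 + f(70, -53)) = 1/((19*17)*12 + 70*(1 + 70*(-53))) = 1/(323*12 + 70*(1 - 3710)) = 1/(3876 + 70*(-3709)) = 1/(3876 - 259630) = 1/(-255754) = -1/255754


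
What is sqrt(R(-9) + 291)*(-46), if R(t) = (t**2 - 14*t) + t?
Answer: -46*sqrt(489) ≈ -1017.2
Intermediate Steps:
R(t) = t**2 - 13*t
sqrt(R(-9) + 291)*(-46) = sqrt(-9*(-13 - 9) + 291)*(-46) = sqrt(-9*(-22) + 291)*(-46) = sqrt(198 + 291)*(-46) = sqrt(489)*(-46) = -46*sqrt(489)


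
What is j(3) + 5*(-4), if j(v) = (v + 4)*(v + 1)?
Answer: 8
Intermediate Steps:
j(v) = (1 + v)*(4 + v) (j(v) = (4 + v)*(1 + v) = (1 + v)*(4 + v))
j(3) + 5*(-4) = (4 + 3**2 + 5*3) + 5*(-4) = (4 + 9 + 15) - 20 = 28 - 20 = 8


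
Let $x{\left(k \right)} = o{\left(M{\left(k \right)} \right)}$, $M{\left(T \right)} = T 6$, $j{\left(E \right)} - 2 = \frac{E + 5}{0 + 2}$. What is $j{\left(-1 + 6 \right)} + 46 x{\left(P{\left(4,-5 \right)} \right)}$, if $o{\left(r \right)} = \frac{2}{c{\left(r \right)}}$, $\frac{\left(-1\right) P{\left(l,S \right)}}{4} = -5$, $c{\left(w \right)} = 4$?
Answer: $30$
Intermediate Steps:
$P{\left(l,S \right)} = 20$ ($P{\left(l,S \right)} = \left(-4\right) \left(-5\right) = 20$)
$j{\left(E \right)} = \frac{9}{2} + \frac{E}{2}$ ($j{\left(E \right)} = 2 + \frac{E + 5}{0 + 2} = 2 + \frac{5 + E}{2} = 2 + \left(5 + E\right) \frac{1}{2} = 2 + \left(\frac{5}{2} + \frac{E}{2}\right) = \frac{9}{2} + \frac{E}{2}$)
$M{\left(T \right)} = 6 T$
$o{\left(r \right)} = \frac{1}{2}$ ($o{\left(r \right)} = \frac{2}{4} = 2 \cdot \frac{1}{4} = \frac{1}{2}$)
$x{\left(k \right)} = \frac{1}{2}$
$j{\left(-1 + 6 \right)} + 46 x{\left(P{\left(4,-5 \right)} \right)} = \left(\frac{9}{2} + \frac{-1 + 6}{2}\right) + 46 \cdot \frac{1}{2} = \left(\frac{9}{2} + \frac{1}{2} \cdot 5\right) + 23 = \left(\frac{9}{2} + \frac{5}{2}\right) + 23 = 7 + 23 = 30$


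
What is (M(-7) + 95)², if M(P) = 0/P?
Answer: 9025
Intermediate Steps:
M(P) = 0
(M(-7) + 95)² = (0 + 95)² = 95² = 9025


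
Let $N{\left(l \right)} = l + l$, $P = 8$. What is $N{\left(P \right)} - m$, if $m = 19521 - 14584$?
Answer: $-4921$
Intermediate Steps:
$N{\left(l \right)} = 2 l$
$m = 4937$ ($m = 19521 - 14584 = 4937$)
$N{\left(P \right)} - m = 2 \cdot 8 - 4937 = 16 - 4937 = -4921$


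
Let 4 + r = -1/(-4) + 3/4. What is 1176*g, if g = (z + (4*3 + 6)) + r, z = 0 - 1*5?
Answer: 11760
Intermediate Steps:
r = -3 (r = -4 + (-1/(-4) + 3/4) = -4 + (-1*(-¼) + 3*(¼)) = -4 + (¼ + ¾) = -4 + 1 = -3)
z = -5 (z = 0 - 5 = -5)
g = 10 (g = (-5 + (4*3 + 6)) - 3 = (-5 + (12 + 6)) - 3 = (-5 + 18) - 3 = 13 - 3 = 10)
1176*g = 1176*10 = 11760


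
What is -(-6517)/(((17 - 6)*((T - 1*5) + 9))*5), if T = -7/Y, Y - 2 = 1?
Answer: 19551/275 ≈ 71.094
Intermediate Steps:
Y = 3 (Y = 2 + 1 = 3)
T = -7/3 ≈ -2.3333
-(-6517)/(((17 - 6)*((T - 1*5) + 9))*5) = -(-6517)/(((17 - 6)*((-7/3 - 1*5) + 9))*5) = -(-6517)/((11*((-7/3 - 5) + 9))*5) = -(-6517)/((11*(-22/3 + 9))*5) = -(-6517)/((11*(5/3))*5) = -(-6517)/((55/3)*5) = -(-6517)/275/3 = -(-6517)*3/275 = -343*(-57/275) = 19551/275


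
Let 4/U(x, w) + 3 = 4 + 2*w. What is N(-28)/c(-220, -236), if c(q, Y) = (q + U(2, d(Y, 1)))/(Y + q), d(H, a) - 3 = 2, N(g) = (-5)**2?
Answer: 15675/302 ≈ 51.904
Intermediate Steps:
N(g) = 25
d(H, a) = 5 (d(H, a) = 3 + 2 = 5)
U(x, w) = 4/(1 + 2*w) (U(x, w) = 4/(-3 + (4 + 2*w)) = 4/(1 + 2*w))
c(q, Y) = (4/11 + q)/(Y + q) (c(q, Y) = (q + 4/(1 + 2*5))/(Y + q) = (q + 4/(1 + 10))/(Y + q) = (q + 4/11)/(Y + q) = (4/11 + q)/(Y + q))
N(-28)/c(-220, -236) = 25/(((4/11 - 220)/(-236 - 220))) = 25/((-2416/11/(-456))) = 25/((-1/456*(-2416/11))) = 25/(302/627) = 25*(627/302) = 15675/302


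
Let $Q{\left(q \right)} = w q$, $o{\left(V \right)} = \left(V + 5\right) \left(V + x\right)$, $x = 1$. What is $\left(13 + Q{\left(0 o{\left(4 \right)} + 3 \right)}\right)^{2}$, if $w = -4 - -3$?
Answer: $100$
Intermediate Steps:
$o{\left(V \right)} = \left(1 + V\right) \left(5 + V\right)$ ($o{\left(V \right)} = \left(V + 5\right) \left(V + 1\right) = \left(5 + V\right) \left(1 + V\right) = \left(1 + V\right) \left(5 + V\right)$)
$w = -1$ ($w = -4 + 3 = -1$)
$Q{\left(q \right)} = - q$
$\left(13 + Q{\left(0 o{\left(4 \right)} + 3 \right)}\right)^{2} = \left(13 - \left(0 \left(5 + 4^{2} + 6 \cdot 4\right) + 3\right)\right)^{2} = \left(13 - \left(0 \left(5 + 16 + 24\right) + 3\right)\right)^{2} = \left(13 - \left(0 \cdot 45 + 3\right)\right)^{2} = \left(13 - \left(0 + 3\right)\right)^{2} = \left(13 - 3\right)^{2} = 10^{2} = 100$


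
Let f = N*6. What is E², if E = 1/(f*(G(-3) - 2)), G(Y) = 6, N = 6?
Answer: 1/20736 ≈ 4.8225e-5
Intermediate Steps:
f = 36 (f = 6*6 = 36)
E = 1/144 (E = 1/(36*(6 - 2)) = 1/(36*4) = 1/144 ≈ 0.0069444)
E² = (1/144)² = 1/20736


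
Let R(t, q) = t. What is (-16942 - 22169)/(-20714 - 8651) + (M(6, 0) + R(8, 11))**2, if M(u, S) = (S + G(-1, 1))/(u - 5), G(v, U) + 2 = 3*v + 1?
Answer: 508951/29365 ≈ 17.332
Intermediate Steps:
G(v, U) = -1 + 3*v (G(v, U) = -2 + (3*v + 1) = -2 + (1 + 3*v) = -1 + 3*v)
M(u, S) = (-4 + S)/(-5 + u) (M(u, S) = (S + (-1 + 3*(-1)))/(u - 5) = (S + (-1 - 3))/(-5 + u) = (S - 4)/(-5 + u) = (-4 + S)/(-5 + u))
(-16942 - 22169)/(-20714 - 8651) + (M(6, 0) + R(8, 11))**2 = (-16942 - 22169)/(-20714 - 8651) + ((-4 + 0)/(-5 + 6) + 8)**2 = -39111/(-29365) + (-4/1 + 8)**2 = -39111*(-1/29365) + (1*(-4) + 8)**2 = 39111/29365 + (-4 + 8)**2 = 39111/29365 + 4**2 = 39111/29365 + 16 = 508951/29365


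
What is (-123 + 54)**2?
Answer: 4761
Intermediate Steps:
(-123 + 54)**2 = (-69)**2 = 4761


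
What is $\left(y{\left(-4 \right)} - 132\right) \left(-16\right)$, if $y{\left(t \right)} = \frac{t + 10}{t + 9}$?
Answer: $\frac{10464}{5} \approx 2092.8$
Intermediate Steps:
$y{\left(t \right)} = \frac{10 + t}{9 + t}$
$\left(y{\left(-4 \right)} - 132\right) \left(-16\right) = \left(\frac{10 - 4}{9 - 4} - 132\right) \left(-16\right) = \left(\frac{1}{5} \cdot 6 - 132\right) \left(-16\right) = \left(\frac{6}{5} - 132\right) \left(-16\right) = \left(- \frac{654}{5}\right) \left(-16\right) = \frac{10464}{5}$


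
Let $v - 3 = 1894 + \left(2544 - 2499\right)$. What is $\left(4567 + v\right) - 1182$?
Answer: $5327$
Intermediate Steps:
$v = 1942$ ($v = 3 + \left(1894 + \left(2544 - 2499\right)\right) = 3 + \left(1894 + 45\right) = 3 + 1939 = 1942$)
$\left(4567 + v\right) - 1182 = \left(4567 + 1942\right) - 1182 = 6509 - 1182 = 5327$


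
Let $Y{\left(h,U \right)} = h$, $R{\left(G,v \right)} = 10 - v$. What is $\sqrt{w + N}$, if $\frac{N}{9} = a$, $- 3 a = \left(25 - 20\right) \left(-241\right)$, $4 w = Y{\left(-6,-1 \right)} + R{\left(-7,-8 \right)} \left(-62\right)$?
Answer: $\frac{3 \sqrt{1482}}{2} \approx 57.745$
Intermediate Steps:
$w = - \frac{561}{2}$ ($w = \frac{-6 + \left(10 - -8\right) \left(-62\right)}{4} = \frac{-6 + \left(10 + 8\right) \left(-62\right)}{4} = \frac{-6 + 18 \left(-62\right)}{4} = \frac{-6 - 1116}{4} = \frac{1}{4} \left(-1122\right) = - \frac{561}{2} \approx -280.5$)
$a = \frac{1205}{3}$ ($a = - \frac{\left(25 - 20\right) \left(-241\right)}{3} = - \frac{5 \left(-241\right)}{3} = \left(- \frac{1}{3}\right) \left(-1205\right) = \frac{1205}{3} \approx 401.67$)
$N = 3615$ ($N = 9 \cdot \frac{1205}{3} = 3615$)
$\sqrt{w + N} = \sqrt{- \frac{561}{2} + 3615} = \sqrt{\frac{6669}{2}} = \frac{3 \sqrt{1482}}{2}$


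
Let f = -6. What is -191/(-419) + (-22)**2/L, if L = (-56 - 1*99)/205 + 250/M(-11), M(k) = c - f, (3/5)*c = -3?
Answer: 933315/389251 ≈ 2.3977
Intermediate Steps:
c = -5 (c = (5/3)*(-3) = -5)
M(k) = 1 (M(k) = -5 - 1*(-6) = -5 + 6 = 1)
L = 10219/41 (L = (-56 - 1*99)/205 + 250/1 = (-56 - 99)*(1/205) + 250*1 = -155*1/205 + 250 = -31/41 + 250 = 10219/41 ≈ 249.24)
-191/(-419) + (-22)**2/L = -191/(-419) + (-22)**2/(10219/41) = -191*(-1/419) + 484*(41/10219) = 191/419 + 1804/929 = 933315/389251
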